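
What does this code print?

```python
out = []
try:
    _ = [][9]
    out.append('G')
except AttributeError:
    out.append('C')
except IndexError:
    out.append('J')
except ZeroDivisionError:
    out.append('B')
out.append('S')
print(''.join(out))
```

Execution trace: 'J' (except IndexError) → 'S' (after the try/except). Output: JS

Answer: JS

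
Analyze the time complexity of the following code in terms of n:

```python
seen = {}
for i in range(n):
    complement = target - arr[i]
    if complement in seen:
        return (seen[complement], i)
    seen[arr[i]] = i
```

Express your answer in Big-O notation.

This is Two sum with hash map. Time complexity: O(n).

Answer: O(n)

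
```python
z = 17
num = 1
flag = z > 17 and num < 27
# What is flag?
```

Trace:
`z = 17` → z = 17
`num = 1` → num = 1
`flag = z > 17 and num < 27` → flag = False
So flag = False

Answer: False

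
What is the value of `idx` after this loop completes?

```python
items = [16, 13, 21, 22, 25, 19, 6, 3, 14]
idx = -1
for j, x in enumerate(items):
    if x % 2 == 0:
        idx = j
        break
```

First even number index in [16, 13, 21, 22, 25, 19, 6, 3, 14]
`idx` takes the values: -1 → 0

Answer: 0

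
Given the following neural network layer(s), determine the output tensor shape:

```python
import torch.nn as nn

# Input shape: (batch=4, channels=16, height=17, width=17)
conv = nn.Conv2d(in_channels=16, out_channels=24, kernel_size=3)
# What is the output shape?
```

Input: (4, 16, 17, 17) -> Output: (4, 24, 15, 15)

Answer: (4, 24, 15, 15)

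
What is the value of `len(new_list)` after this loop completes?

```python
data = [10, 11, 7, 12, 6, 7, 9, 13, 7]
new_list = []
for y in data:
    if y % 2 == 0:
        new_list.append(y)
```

Count even numbers in [10, 11, 7, 12, 6, 7, 9, 13, 7]
`new_list` takes the values: [] → [10] → [10, 12] → [10, 12, 6]
So `len(new_list)` = 3

Answer: 3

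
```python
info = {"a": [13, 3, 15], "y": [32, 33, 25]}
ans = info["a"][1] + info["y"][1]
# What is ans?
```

Trace:
`info = {"a": [13, 3, 15], "y": [32, 33, 25]}` → info = {'a': [13, 3, 15], 'y': [32, 33, 25]}
`ans = info["a"][1] + info["y"][1]` → ans = 36
So ans = 36

Answer: 36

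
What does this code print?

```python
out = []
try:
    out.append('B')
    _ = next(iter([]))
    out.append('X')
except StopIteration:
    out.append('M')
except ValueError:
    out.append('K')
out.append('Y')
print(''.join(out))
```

Execution trace: 'B' (try body) → 'M' (except StopIteration) → 'Y' (after the try/except). Output: BMY

Answer: BMY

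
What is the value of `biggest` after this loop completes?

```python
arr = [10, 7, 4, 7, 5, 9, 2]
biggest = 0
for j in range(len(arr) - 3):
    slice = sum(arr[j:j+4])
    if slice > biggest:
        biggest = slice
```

Max sum of 4-element window in [10, 7, 4, 7, 5, 9, 2]
`biggest` takes the values: 0 → 28

Answer: 28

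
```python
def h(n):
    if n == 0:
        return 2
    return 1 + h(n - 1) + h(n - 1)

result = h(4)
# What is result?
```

h(n) = 1 + 2·h(n-1), h(0)=2. Closed form: (2+1)·2^4 - 1 = 47.

Answer: 47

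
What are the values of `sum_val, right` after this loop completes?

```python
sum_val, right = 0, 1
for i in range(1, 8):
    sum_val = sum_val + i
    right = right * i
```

Sum and factorial of 1 to 7
`sum_val, right` takes the values: (0, 1) → (1, 1) → (3, 1) → (3, 2) → (6, 2) → (6, 6) → (10, 6) → (10, 24) → (15, 24) → (15, 120) → (21, 120) → (21, 720) → (28, 720) → (28, 5040)

Answer: 28, 5040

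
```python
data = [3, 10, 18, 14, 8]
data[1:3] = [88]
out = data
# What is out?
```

Trace:
`data = [3, 10, 18, 14, 8]` → data = [3, 10, 18, 14, 8]
`data[1:3] = [88]` → data = [3, 88, 14, 8]
`out = data` → out = [3, 88, 14, 8]
So out = [3, 88, 14, 8]

Answer: [3, 88, 14, 8]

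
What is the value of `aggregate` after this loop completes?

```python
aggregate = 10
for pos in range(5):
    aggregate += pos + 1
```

Start at 10, add 1 to 5 = 25
`aggregate` takes the values: 10 → 11 → 13 → 16 → 20 → 25

Answer: 25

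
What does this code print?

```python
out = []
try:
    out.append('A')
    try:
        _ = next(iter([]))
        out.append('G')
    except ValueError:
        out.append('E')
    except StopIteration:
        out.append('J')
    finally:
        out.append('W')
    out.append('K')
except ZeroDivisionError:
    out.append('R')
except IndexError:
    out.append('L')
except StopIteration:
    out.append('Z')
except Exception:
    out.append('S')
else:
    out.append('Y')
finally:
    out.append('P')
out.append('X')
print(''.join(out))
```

Execution trace: 'A' (try body) → 'J' (inner except StopIteration) → 'W' (inner finally) → 'K' (try body, no exception) → 'Y' (else) → 'P' (finally) → 'X' (after the try/except). Output: AJWKYPX

Answer: AJWKYPX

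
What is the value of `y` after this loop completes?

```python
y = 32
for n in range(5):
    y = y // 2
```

Halve 5 times: 32 // 2^5 = 1
`y` takes the values: 32 → 16 → 8 → 4 → 2 → 1

Answer: 1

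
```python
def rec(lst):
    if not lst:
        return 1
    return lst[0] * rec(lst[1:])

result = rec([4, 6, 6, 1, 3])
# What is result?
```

Product over [4, 6, 6, 1, 3] = 4 * 6 * 6 * 1 * 3 = 432

Answer: 432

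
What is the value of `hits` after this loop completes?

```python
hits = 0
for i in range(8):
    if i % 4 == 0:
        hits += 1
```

Count numbers divisible by 4 in range(8)
`hits` takes the values: 0 → 1 → 2

Answer: 2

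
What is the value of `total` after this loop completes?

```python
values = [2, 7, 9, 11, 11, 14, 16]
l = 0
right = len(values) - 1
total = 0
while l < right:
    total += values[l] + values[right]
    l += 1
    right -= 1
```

Sum of pairs from ends
`total` takes the values: 0 → 18 → 39 → 59

Answer: 59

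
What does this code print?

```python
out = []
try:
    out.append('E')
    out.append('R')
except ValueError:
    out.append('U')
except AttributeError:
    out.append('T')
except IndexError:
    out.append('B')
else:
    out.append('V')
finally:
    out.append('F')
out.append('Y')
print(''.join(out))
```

Execution trace: 'E' (try body) → 'R' (try body, no exception) → 'V' (else) → 'F' (finally) → 'Y' (after the try/except). Output: ERVFY

Answer: ERVFY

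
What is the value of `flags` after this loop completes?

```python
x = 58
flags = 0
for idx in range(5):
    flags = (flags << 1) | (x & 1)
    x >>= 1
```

Reverse lowest 5 bits of 58
`flags` takes the values: 0 → 1 → 2 → 5 → 11

Answer: 11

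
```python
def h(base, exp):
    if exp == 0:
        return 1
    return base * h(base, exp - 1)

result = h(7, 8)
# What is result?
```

h(7, 8) = 7 * 7 * 7 * 7 * 7 * 7 * 7 * 7 = 5764801

Answer: 5764801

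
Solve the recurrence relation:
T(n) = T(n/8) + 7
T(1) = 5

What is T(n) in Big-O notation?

Each step divides n by 8 and adds 7. After log_8(n) steps we reach T(1)=5. So T(n) = 7·log_8(n) + 5 = O(log n).

Answer: O(log n)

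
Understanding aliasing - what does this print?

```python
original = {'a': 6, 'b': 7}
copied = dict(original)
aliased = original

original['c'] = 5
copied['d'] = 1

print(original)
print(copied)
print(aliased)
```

Key concept: dict() creates copy, assignment creates alias.
Step by step:
`original = {'a': 6, 'b': 7}` → original = {'a': 6, 'b': 7}
`copied = dict(original)` → copied = {'a': 6, 'b': 7}
`aliased = original` → aliased = {'a': 6, 'b': 7} (same object as original)
`original['c'] = 5` → original = {'a': 6, 'b': 7, 'c': 5} (same object as aliased); aliased = {'a': 6, 'b': 7, 'c': 5} (same object as original)
`copied['d'] = 1` → copied = {'a': 6, 'b': 7, 'd': 1}
`print(original)` → prints {'a': 6, 'b': 7, 'c': 5}
`print(copied)` → prints {'a': 6, 'b': 7, 'd': 1}
`print(aliased)` → prints {'a': 6, 'b': 7, 'c': 5}

Answer:
{'a': 6, 'b': 7, 'c': 5}
{'a': 6, 'b': 7, 'd': 1}
{'a': 6, 'b': 7, 'c': 5}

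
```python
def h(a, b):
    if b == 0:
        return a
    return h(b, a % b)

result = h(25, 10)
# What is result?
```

h(25, 10) -> h(10, 5) -> h(5, 0) -> 5

Answer: 5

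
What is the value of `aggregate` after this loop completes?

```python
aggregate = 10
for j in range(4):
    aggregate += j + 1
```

Start at 10, add 1 to 4 = 20
`aggregate` takes the values: 10 → 11 → 13 → 16 → 20

Answer: 20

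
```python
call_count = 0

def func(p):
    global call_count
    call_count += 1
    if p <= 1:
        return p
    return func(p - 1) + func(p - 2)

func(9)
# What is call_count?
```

Calls(p) = 1 + Calls(p-1) + Calls(p-2); Calls(0)=Calls(1)=1. For p=9 this gives 109.

Answer: 109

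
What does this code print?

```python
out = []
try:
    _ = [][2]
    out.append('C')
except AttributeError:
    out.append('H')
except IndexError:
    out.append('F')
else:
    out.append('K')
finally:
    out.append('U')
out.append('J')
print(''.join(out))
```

Execution trace: 'F' (except IndexError) → 'U' (finally) → 'J' (after the try/except). Output: FUJ

Answer: FUJ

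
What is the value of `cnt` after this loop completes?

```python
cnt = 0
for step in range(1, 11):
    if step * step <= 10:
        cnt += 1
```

Count numbers where step² ≤ 10
`cnt` takes the values: 0 → 1 → 2 → 3

Answer: 3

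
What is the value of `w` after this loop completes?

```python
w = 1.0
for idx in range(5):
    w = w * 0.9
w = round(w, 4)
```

Exponential decay: 1.0 * 0.9^5
`w` takes the values: 1.0 → 0.9 → 0.81 → 0.729 → 0.6561 → 0.59049 → 0.5905

Answer: 0.5905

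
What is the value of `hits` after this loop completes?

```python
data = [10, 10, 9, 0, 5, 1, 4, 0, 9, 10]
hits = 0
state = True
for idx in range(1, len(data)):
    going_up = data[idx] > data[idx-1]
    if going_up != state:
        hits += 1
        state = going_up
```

Count direction changes in [10, 10, 9, 0, 5, 1, 4, 0, 9, 10]
`hits` takes the values: 0 → 1 → 2 → 3 → 4 → 5 → 6

Answer: 6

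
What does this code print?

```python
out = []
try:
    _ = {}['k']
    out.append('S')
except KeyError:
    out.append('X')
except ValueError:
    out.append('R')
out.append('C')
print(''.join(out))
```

Execution trace: 'X' (except KeyError) → 'C' (after the try/except). Output: XC

Answer: XC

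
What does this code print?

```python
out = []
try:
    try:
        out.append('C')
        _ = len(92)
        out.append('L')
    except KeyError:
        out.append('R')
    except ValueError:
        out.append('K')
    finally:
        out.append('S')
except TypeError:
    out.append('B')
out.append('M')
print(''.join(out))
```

Execution trace: 'C' (inner try body) → 'S' (inner finally) → 'B' (outer except TypeError) → 'M' (after the try/except). Output: CSBM

Answer: CSBM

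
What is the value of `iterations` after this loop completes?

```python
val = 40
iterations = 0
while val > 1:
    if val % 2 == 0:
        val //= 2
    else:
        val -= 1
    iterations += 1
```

Steps to reduce 40 to 1
`iterations` takes the values: 0 → 1 → 2 → 3 → 4 → 5 → 6

Answer: 6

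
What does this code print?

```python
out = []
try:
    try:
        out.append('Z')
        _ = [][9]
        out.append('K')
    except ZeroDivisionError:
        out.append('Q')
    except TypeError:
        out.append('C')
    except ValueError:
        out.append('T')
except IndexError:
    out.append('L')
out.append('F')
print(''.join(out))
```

Execution trace: 'Z' (try body) → 'L' (outer except IndexError) → 'F' (after the try/except). Output: ZLF

Answer: ZLF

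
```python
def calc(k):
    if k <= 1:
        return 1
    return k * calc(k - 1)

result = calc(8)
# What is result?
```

calc(8) = 8 * 7 * 6 * 5 * 4 * 3 * 2 * 1 = 40320

Answer: 40320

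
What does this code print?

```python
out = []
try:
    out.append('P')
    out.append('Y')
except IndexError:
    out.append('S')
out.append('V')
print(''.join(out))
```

Execution trace: 'P' (try body) → 'Y' (try body, no exception) → 'V' (after the try/except). Output: PYV

Answer: PYV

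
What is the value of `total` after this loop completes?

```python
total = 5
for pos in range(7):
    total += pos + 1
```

Start at 5, add 1 to 7 = 33
`total` takes the values: 5 → 6 → 8 → 11 → 15 → 20 → 26 → 33

Answer: 33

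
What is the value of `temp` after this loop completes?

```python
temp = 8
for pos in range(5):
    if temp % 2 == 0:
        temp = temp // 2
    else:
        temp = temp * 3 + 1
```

Collatz-style transformation from 8
`temp` takes the values: 8 → 4 → 2 → 1 → 4 → 2

Answer: 2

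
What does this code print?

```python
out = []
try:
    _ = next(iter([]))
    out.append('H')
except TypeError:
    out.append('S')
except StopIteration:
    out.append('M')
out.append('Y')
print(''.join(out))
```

Execution trace: 'M' (except StopIteration) → 'Y' (after the try/except). Output: MY

Answer: MY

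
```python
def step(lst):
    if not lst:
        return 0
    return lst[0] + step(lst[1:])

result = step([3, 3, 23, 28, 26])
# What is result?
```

3 + 3 + 23 + 28 + 26 + 0 = 83

Answer: 83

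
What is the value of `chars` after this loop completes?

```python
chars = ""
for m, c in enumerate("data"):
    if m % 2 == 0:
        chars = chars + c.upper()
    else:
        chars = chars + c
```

Uppercase even positions in 'data'
`chars` takes the values: "" → "D" → "Da" → "DaT" → "DaTa"

Answer: "DaTa"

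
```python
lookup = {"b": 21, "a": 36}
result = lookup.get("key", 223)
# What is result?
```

Trace:
`lookup = {"b": 21, "a": 36}` → lookup = {'b': 21, 'a': 36}
`result = lookup.get("key", 223)` → result = 223
So result = 223

Answer: 223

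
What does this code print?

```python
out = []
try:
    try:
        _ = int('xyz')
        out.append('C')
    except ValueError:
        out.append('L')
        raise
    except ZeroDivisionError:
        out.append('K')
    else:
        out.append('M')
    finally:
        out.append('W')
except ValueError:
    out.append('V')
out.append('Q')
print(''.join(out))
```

Execution trace: 'L' (inner except ValueError) → 'W' (inner finally) → 'V' (outer except ValueError) → 'Q' (after the try/except). Output: LWVQ

Answer: LWVQ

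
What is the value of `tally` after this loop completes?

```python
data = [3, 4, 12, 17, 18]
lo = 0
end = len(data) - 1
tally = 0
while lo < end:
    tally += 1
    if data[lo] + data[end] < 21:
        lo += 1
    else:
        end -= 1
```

Steps to find pair summing to 21
`tally` takes the values: 0 → 1 → 2 → 3 → 4

Answer: 4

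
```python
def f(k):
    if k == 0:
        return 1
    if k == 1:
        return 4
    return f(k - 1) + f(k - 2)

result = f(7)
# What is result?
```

Build up from base cases: f(0)=1, f(1)=4, f(2)=5, f(3)=9, f(4)=14, f(5)=23, f(6)=37, ..., f(7)=60

Answer: 60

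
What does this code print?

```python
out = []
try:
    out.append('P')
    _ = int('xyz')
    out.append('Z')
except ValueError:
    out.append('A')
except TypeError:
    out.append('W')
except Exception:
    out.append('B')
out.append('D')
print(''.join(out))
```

Execution trace: 'P' (try body) → 'A' (except ValueError) → 'D' (after the try/except). Output: PAD

Answer: PAD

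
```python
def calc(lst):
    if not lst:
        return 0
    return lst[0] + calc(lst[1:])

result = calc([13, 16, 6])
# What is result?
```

13 + 16 + 6 + 0 = 35

Answer: 35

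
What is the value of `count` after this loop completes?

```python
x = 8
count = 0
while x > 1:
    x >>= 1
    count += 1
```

Count right shifts until 1
`count` takes the values: 0 → 1 → 2 → 3

Answer: 3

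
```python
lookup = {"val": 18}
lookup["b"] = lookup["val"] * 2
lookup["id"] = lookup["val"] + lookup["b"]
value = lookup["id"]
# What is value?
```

Trace:
`lookup = {"val": 18}` → lookup = {'val': 18}
`lookup["b"] = lookup["val"] * 2` → lookup = {'val': 18, 'b': 36}
`lookup["id"] = lookup["val"] + lookup["b"]` → lookup = {'val': 18, 'b': 36, 'id': 54}
`value = lookup["id"]` → value = 54
So value = 54

Answer: 54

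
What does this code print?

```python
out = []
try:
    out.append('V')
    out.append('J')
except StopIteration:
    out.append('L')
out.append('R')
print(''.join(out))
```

Execution trace: 'V' (try body) → 'J' (try body, no exception) → 'R' (after the try/except). Output: VJR

Answer: VJR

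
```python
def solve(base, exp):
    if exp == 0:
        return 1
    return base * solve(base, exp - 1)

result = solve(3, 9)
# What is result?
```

solve(3, 9) = 3 * 3 * 3 * 3 * 3 * 3 * 3 * 3 * 3 = 19683

Answer: 19683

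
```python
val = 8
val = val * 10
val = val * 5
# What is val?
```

Trace:
`val = 8` → val = 8
`val = val * 10` → val = 80
`val = val * 5` → val = 400
So val = 400

Answer: 400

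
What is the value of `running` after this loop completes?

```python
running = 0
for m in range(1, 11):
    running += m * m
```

Sum of squares 1² to 10² = 385
`running` takes the values: 0 → 1 → 5 → 14 → 30 → 55 → 91 → 140 → 204 → 285 → 385

Answer: 385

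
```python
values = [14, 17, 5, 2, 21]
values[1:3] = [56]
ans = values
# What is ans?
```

Trace:
`values = [14, 17, 5, 2, 21]` → values = [14, 17, 5, 2, 21]
`values[1:3] = [56]` → values = [14, 56, 2, 21]
`ans = values` → ans = [14, 56, 2, 21]
So ans = [14, 56, 2, 21]

Answer: [14, 56, 2, 21]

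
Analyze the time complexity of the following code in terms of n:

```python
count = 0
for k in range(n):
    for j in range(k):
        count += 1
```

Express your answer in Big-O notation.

Each loop level contributes: n × n. Multiplying the contributions gives O(n^2).

Answer: O(n^2)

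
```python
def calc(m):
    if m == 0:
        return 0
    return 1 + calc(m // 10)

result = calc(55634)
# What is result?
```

Count of digits of 55634: 5

Answer: 5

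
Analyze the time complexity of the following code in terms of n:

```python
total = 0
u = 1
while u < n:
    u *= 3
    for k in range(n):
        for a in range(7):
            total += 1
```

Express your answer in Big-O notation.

Each loop level contributes: log n × n × 1. Multiplying the contributions gives O(n log n).

Answer: O(n log n)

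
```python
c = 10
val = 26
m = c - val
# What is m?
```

Trace:
`c = 10` → c = 10
`val = 26` → val = 26
`m = c - val` → m = -16
So m = -16

Answer: -16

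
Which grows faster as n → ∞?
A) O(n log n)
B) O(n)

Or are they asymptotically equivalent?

O(n log n) vs O(n): Higher order terms dominate.

Answer: A) O(n log n) grows faster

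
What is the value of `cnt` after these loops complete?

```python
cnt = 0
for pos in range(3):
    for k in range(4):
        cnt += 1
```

3 * 4 = 12
`cnt` takes the values: 0 → 1 → 2 → 3 → 4 → 5 → 6 → 7 → 8 → 9 → 10 → 11 → 12

Answer: 12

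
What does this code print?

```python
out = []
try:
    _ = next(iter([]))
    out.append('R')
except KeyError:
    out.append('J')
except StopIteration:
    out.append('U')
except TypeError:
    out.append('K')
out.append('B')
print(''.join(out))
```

Execution trace: 'U' (except StopIteration) → 'B' (after the try/except). Output: UB

Answer: UB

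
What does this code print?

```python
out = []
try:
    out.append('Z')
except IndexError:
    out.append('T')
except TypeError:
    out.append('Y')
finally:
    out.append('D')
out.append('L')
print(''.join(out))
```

Execution trace: 'Z' (try body, no exception) → 'D' (finally) → 'L' (after the try/except). Output: ZDL

Answer: ZDL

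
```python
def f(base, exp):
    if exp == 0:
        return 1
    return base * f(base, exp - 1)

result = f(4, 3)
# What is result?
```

f(4, 3) = 4 * 4 * 4 = 64

Answer: 64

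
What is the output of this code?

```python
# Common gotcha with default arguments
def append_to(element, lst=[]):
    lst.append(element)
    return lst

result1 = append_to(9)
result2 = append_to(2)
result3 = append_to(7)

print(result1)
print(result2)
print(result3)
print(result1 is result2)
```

Key concept: mutable default argument gotcha.
Step by step:
`result1 = append_to(9)` → result1 = [9]
`result2 = append_to(2)` → result1 = [9, 2] (same object as result2); result2 = [9, 2] (same object as result1)
`result3 = append_to(7)` → result1 = [9, 2, 7] (same object as result2, result3); result2 = [9, 2, 7] (same object as result1, result3); result3 = [9, 2, 7] (same object as result1, result2)
`print(result1)` → prints [9, 2, 7]
`print(result2)` → prints [9, 2, 7]
`print(result3)` → prints [9, 2, 7]
`print(result1 is result2)` → prints True

Answer:
[9, 2, 7]
[9, 2, 7]
[9, 2, 7]
True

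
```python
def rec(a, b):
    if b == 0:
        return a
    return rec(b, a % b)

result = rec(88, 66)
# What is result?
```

rec(88, 66) -> rec(66, 22) -> rec(22, 0) -> 22

Answer: 22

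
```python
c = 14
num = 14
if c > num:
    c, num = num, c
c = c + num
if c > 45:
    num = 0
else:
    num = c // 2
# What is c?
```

Trace:
`c = 14` → c = 14
`num = 14` → num = 14
`if c > num: ...` → c > num is False → no variable changes
`c = c + num` → c = 28
`if c > 45: ...` → c > 45 is False, take else branch → no variable changes
So c = 28

Answer: 28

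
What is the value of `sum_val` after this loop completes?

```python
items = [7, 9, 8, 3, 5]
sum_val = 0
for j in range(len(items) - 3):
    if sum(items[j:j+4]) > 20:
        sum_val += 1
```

Count windows with sum > 20
`sum_val` takes the values: 0 → 1 → 2

Answer: 2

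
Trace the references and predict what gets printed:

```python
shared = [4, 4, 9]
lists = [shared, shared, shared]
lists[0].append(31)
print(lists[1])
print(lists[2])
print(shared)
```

Key concept: list of same reference.
Step by step:
`shared = [4, 4, 9]` → shared = [4, 4, 9]
`lists = [shared, shared, shared]` → lists = [[4, 4, 9], [4, 4, 9], [4, 4, 9]]
`lists[0].append(31)` → shared = [4, 4, 9, 31]; lists = [[4, 4, 9, 31], [4, 4, 9, 31], [4, 4, 9, 31]]
`print(lists[1])` → prints [4, 4, 9, 31]
`print(lists[2])` → prints [4, 4, 9, 31]
`print(shared)` → prints [4, 4, 9, 31]

Answer:
[4, 4, 9, 31]
[4, 4, 9, 31]
[4, 4, 9, 31]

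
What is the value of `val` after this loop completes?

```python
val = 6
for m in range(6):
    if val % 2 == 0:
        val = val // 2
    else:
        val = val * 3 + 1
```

Collatz-style transformation from 6
`val` takes the values: 6 → 3 → 10 → 5 → 16 → 8 → 4

Answer: 4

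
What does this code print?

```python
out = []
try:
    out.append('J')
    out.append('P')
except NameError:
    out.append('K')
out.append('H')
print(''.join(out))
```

Execution trace: 'J' (try body) → 'P' (try body, no exception) → 'H' (after the try/except). Output: JPH

Answer: JPH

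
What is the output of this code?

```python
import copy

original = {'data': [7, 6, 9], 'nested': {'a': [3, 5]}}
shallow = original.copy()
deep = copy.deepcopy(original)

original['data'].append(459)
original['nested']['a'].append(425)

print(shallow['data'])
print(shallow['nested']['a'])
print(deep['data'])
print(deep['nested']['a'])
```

Key concept: comparing shallow vs deep copy.
Step by step:
`original = {'data': [7, 6, 9], 'nested': {'a': [3, 5]}}` → original = {'data': [7, 6, 9], 'nested': {'a': [3, 5]}}
`shallow = original.copy()` → shallow = {'data': [7, 6, 9], 'nested': {'a': [3, 5]}}
`deep = copy.deepcopy(original)` → deep = {'data': [7, 6, 9], 'nested': {'a': [3, 5]}}
`original['data'].append(459)` → original = {'data': [7, 6, 9, 459], 'nested': {'a': [3, 5]}}; shallow = {'data': [7, 6, 9, 459], 'nested': {'a': [3, 5]}}
`original['nested']['a'].append(425)` → original = {'data': [7, 6, 9, 459], 'nested': {'a': [3, 5, 425]}}; shallow = {'data': [7, 6, 9, 459], 'nested': {'a': [3, 5, 425]}}
`print(shallow['data'])` → prints [7, 6, 9, 459]
`print(shallow['nested']['a'])` → prints [3, 5, 425]
`print(deep['data'])` → prints [7, 6, 9]
`print(deep['nested']['a'])` → prints [3, 5]

Answer:
[7, 6, 9, 459]
[3, 5, 425]
[7, 6, 9]
[3, 5]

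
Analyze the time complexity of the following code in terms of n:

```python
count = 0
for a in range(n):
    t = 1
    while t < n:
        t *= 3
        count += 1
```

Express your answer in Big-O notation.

Each loop level contributes: n × log n. Multiplying the contributions gives O(n log n).

Answer: O(n log n)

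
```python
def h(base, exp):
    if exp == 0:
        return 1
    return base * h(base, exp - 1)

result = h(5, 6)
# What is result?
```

h(5, 6) = 5 * 5 * 5 * 5 * 5 * 5 = 15625

Answer: 15625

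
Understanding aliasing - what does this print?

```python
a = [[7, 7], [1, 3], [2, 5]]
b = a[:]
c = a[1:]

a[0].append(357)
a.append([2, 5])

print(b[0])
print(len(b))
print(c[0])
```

Key concept: slice with nested mutation.
Step by step:
`a = [[7, 7], [1, 3], [2, 5]]` → a = [[7, 7], [1, 3], [2, 5]]
`b = a[:]` → b = [[7, 7], [1, 3], [2, 5]]
`c = a[1:]` → c = [[1, 3], [2, 5]]
`a[0].append(357)` → a = [[7, 7, 357], [1, 3], [2, 5]]; b = [[7, 7, 357], [1, 3], [2, 5]]
`a.append([2, 5])` → a = [[7, 7, 357], [1, 3], [2, 5], [2, 5]]
`print(b[0])` → prints [7, 7, 357]
`print(len(b))` → prints 3
`print(c[0])` → prints [1, 3]

Answer:
[7, 7, 357]
3
[1, 3]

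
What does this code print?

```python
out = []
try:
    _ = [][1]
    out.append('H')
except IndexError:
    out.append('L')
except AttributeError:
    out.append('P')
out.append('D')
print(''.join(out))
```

Execution trace: 'L' (except IndexError) → 'D' (after the try/except). Output: LD

Answer: LD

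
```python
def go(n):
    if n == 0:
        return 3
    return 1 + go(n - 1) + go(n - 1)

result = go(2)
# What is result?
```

go(n) = 1 + 2·go(n-1), go(0)=3. Closed form: (3+1)·2^2 - 1 = 15.

Answer: 15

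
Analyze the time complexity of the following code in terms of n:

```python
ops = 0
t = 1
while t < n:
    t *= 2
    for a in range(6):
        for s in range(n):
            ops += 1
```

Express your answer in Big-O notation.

Each loop level contributes: log n × 1 × n. Multiplying the contributions gives O(n log n).

Answer: O(n log n)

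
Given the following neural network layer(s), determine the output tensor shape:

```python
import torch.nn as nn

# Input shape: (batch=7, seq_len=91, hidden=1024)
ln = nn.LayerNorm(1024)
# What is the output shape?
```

Input: (7, 91, 1024) -> Output: (7, 91, 1024)

Answer: (7, 91, 1024)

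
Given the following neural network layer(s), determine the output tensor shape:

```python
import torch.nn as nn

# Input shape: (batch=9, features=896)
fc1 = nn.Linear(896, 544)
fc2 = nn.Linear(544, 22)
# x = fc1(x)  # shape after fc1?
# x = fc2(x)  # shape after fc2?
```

Input: (9, 896) -> after fc1: (9, 544) -> Output: (9, 22)

Answer: (9, 22)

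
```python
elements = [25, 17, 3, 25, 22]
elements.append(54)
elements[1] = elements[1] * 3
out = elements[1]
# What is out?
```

Trace:
`elements = [25, 17, 3, 25, 22]` → elements = [25, 17, 3, 25, 22]
`elements.append(54)` → elements = [25, 17, 3, 25, 22, 54]
`elements[1] = elements[1] * 3` → elements = [25, 51, 3, 25, 22, 54]
`out = elements[1]` → out = 51
So out = 51

Answer: 51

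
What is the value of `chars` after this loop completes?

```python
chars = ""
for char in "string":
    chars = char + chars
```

Reverse 'string'
`chars` takes the values: "" → "s" → "ts" → "rts" → "irts" → "nirts" → "gnirts"

Answer: "gnirts"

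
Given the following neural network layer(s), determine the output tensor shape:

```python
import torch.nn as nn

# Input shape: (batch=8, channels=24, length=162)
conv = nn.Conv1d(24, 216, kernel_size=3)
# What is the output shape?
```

Input: (8, 24, 162) -> Output: (8, 216, 160)

Answer: (8, 216, 160)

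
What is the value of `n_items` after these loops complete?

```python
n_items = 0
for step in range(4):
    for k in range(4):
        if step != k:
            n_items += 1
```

4² - 4 (exclude diagonal)
`n_items` takes the values: 0 → 1 → 2 → 3 → 4 → 5 → 6 → 7 → 8 → 9 → 10 → 11 → 12

Answer: 12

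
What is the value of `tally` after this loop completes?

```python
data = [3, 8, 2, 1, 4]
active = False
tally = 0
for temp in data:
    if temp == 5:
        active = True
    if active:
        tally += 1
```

Count elements after first 5 in [3, 8, 2, 1, 4]
`tally` takes the values: 0

Answer: 0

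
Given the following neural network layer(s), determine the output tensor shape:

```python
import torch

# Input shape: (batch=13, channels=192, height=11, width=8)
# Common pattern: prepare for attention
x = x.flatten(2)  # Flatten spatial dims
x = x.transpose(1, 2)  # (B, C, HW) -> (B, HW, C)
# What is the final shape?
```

Input: (13, 192, 11, 8) -> after flatten(2): (13, 192, 88) -> Output: (13, 88, 192)

Answer: (13, 88, 192)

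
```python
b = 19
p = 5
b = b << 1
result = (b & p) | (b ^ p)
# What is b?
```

Trace:
`b = 19` → b = 19
`p = 5` → p = 5
`b = b << 1` → b = 38
`result = (b & p) | (b ^ p)` → result = 39
So b = 38

Answer: 38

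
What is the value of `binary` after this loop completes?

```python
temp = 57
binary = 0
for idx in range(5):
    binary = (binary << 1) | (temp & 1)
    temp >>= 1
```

Reverse lowest 5 bits of 57
`binary` takes the values: 0 → 1 → 2 → 4 → 9 → 19

Answer: 19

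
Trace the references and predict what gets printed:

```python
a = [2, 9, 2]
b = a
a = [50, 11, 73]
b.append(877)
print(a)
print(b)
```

Key concept: rebinding vs mutation: a is rebound to a new list, b still points at the original.
Step by step:
`a = [2, 9, 2]` → a = [2, 9, 2]
`b = a` → b = [2, 9, 2] (same object as a)
`a = [50, 11, 73]` → a = [50, 11, 73]
`b.append(877)` → b = [2, 9, 2, 877]
`print(a)` → prints [50, 11, 73]
`print(b)` → prints [2, 9, 2, 877]

Answer:
[50, 11, 73]
[2, 9, 2, 877]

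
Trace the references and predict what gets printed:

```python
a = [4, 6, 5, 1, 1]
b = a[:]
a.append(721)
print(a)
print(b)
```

Key concept: slice [:] creates copy.
Step by step:
`a = [4, 6, 5, 1, 1]` → a = [4, 6, 5, 1, 1]
`b = a[:]` → b = [4, 6, 5, 1, 1]
`a.append(721)` → a = [4, 6, 5, 1, 1, 721]
`print(a)` → prints [4, 6, 5, 1, 1, 721]
`print(b)` → prints [4, 6, 5, 1, 1]

Answer:
[4, 6, 5, 1, 1, 721]
[4, 6, 5, 1, 1]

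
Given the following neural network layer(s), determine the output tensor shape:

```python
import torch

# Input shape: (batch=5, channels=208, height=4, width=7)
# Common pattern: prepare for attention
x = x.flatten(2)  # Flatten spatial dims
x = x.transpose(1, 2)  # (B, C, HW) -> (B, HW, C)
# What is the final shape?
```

Input: (5, 208, 4, 7) -> after flatten(2): (5, 208, 28) -> Output: (5, 28, 208)

Answer: (5, 28, 208)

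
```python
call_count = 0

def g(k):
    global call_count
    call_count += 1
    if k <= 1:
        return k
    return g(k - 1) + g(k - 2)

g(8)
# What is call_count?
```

Calls(k) = 1 + Calls(k-1) + Calls(k-2); Calls(0)=Calls(1)=1. For k=8 this gives 67.

Answer: 67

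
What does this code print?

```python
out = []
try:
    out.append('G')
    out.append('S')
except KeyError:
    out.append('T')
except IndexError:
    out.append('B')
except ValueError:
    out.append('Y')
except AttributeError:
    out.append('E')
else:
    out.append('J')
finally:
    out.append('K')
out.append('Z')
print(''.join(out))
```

Execution trace: 'G' (try body) → 'S' (try body, no exception) → 'J' (else) → 'K' (finally) → 'Z' (after the try/except). Output: GSJKZ

Answer: GSJKZ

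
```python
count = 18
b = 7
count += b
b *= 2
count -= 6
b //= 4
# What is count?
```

Trace:
`count = 18` → count = 18
`b = 7` → b = 7
`count += b` → count = 25
`b *= 2` → b = 14
`count -= 6` → count = 19
`b //= 4` → b = 3
So count = 19

Answer: 19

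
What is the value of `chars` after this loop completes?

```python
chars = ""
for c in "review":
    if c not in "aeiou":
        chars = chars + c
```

Remove vowels from 'review'
`chars` takes the values: "" → "r" → "rv" → "rvw"

Answer: "rvw"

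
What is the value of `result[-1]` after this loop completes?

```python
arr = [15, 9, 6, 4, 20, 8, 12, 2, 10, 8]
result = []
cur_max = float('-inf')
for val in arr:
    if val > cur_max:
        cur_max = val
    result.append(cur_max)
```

Running max ends at 20
`result` takes the values: [] → [15] → [15, 15] → [15, 15, 15] → [15, 15, 15, 15] → [15, 15, 15, 15, 20] → [15, 15, 15, 15, 20, 20] → [15, 15, 15, 15, 20, 20, 20] → [15, 15, 15, 15, 20, 20, 20, 20] → [15, 15, 15, 15, 20, 20, 20, 20, 20] → [15, 15, 15, 15, 20, 20, 20, 20, 20, 20]
So `result[-1]` = 20

Answer: 20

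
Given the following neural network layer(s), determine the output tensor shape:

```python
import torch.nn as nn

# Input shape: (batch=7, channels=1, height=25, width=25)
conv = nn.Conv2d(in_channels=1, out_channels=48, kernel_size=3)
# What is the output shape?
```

Input: (7, 1, 25, 25) -> Output: (7, 48, 23, 23)

Answer: (7, 48, 23, 23)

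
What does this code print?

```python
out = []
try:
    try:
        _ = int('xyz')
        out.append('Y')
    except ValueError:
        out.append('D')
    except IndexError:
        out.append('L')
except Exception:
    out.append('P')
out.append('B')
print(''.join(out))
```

Execution trace: 'D' (inner except ValueError) → 'B' (after the try/except). Output: DB

Answer: DB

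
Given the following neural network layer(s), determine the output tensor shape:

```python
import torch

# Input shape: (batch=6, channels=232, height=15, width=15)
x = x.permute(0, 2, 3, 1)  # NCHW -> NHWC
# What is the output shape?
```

Input: (6, 232, 15, 15) -> Output: (6, 15, 15, 232)

Answer: (6, 15, 15, 232)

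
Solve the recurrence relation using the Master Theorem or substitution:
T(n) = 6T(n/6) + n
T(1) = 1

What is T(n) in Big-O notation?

By Master Theorem: a=6, b=6, f(n)=n. Since log_6(6) = 1 and f(n) = Θ(n^1), Case 2 applies. T(n) = O(n log n).

Answer: O(n log n)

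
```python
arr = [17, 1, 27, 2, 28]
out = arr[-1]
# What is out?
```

Trace:
`arr = [17, 1, 27, 2, 28]` → arr = [17, 1, 27, 2, 28]
`out = arr[-1]` → out = 28
So out = 28

Answer: 28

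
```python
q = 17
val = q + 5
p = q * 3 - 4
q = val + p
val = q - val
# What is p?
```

Trace:
`q = 17` → q = 17
`val = q + 5` → val = 22
`p = q * 3 - 4` → p = 47
`q = val + p` → q = 69
`val = q - val` → val = 47
So p = 47

Answer: 47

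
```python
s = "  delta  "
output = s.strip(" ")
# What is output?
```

Trace:
`s = "  delta  "` → s = '  delta  '
`output = s.strip(" ")` → output = 'delta'
So output = 'delta'

Answer: 'delta'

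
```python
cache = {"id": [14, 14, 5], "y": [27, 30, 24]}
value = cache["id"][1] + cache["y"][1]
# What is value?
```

Trace:
`cache = {"id": [14, 14, 5], "y": [27, 30, 24]}` → cache = {'id': [14, 14, 5], 'y': [27, 30, 24]}
`value = cache["id"][1] + cache["y"][1]` → value = 44
So value = 44

Answer: 44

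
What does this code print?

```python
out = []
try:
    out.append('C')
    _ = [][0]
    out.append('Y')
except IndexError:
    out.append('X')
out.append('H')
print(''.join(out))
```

Execution trace: 'C' (try body) → 'X' (except IndexError) → 'H' (after the try/except). Output: CXH

Answer: CXH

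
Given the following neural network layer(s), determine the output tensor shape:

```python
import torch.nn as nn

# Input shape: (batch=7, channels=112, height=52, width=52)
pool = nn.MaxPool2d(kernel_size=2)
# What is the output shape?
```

Input: (7, 112, 52, 52) -> Output: (7, 112, 26, 26)

Answer: (7, 112, 26, 26)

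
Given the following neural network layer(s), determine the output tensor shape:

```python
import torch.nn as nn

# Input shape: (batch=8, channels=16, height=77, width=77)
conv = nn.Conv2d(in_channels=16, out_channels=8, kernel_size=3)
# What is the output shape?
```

Input: (8, 16, 77, 77) -> Output: (8, 8, 75, 75)

Answer: (8, 8, 75, 75)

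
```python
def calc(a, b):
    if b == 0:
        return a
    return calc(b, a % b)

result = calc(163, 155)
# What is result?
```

calc(163, 155) -> calc(155, 8) -> calc(8, 3) -> calc(3, 2) -> calc(2, 1) -> calc(1, 0) -> 1

Answer: 1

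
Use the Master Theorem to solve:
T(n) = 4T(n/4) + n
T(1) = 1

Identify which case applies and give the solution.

a=4, b=4, f(n)=n. log_4(4) = 1. Since c=1 = 1, Case 2 applies: T(n) = Θ(n^log_b(a) · log n) = O(n log n).

Answer: O(n log n) - Case 2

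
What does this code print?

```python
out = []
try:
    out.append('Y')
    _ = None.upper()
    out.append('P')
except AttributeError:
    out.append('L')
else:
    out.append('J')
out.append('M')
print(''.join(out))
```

Execution trace: 'Y' (try body) → 'L' (except AttributeError) → 'M' (after the try/except). Output: YLM

Answer: YLM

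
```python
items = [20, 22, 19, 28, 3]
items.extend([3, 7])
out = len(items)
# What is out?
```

Trace:
`items = [20, 22, 19, 28, 3]` → items = [20, 22, 19, 28, 3]
`items.extend([3, 7])` → items = [20, 22, 19, 28, 3, 3, 7]
`out = len(items)` → out = 7
So out = 7

Answer: 7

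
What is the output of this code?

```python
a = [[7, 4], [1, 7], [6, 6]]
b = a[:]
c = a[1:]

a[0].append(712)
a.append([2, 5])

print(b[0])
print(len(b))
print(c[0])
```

Key concept: slice with nested mutation.
Step by step:
`a = [[7, 4], [1, 7], [6, 6]]` → a = [[7, 4], [1, 7], [6, 6]]
`b = a[:]` → b = [[7, 4], [1, 7], [6, 6]]
`c = a[1:]` → c = [[1, 7], [6, 6]]
`a[0].append(712)` → a = [[7, 4, 712], [1, 7], [6, 6]]; b = [[7, 4, 712], [1, 7], [6, 6]]
`a.append([2, 5])` → a = [[7, 4, 712], [1, 7], [6, 6], [2, 5]]
`print(b[0])` → prints [7, 4, 712]
`print(len(b))` → prints 3
`print(c[0])` → prints [1, 7]

Answer:
[7, 4, 712]
3
[1, 7]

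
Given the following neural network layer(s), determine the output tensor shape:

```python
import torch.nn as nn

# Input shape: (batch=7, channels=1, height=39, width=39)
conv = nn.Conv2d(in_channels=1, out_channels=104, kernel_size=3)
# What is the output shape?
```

Input: (7, 1, 39, 39) -> Output: (7, 104, 37, 37)

Answer: (7, 104, 37, 37)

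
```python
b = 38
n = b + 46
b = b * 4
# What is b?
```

Trace:
`b = 38` → b = 38
`n = b + 46` → n = 84
`b = b * 4` → b = 152
So b = 152

Answer: 152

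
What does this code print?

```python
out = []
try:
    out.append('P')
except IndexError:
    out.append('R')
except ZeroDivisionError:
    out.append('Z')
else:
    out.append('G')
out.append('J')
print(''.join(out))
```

Execution trace: 'P' (try body, no exception) → 'G' (else) → 'J' (after the try/except). Output: PGJ

Answer: PGJ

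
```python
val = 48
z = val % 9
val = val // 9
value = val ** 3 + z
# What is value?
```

Trace:
`val = 48` → val = 48
`z = val % 9` → z = 3
`val = val // 9` → val = 5
`value = val ** 3 + z` → value = 128
So value = 128

Answer: 128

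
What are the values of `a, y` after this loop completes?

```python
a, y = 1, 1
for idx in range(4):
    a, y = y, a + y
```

Fibonacci: after 4 iterations
`a, y` takes the values: (1, 1) → (1, 2) → (2, 3) → (3, 5) → (5, 8)

Answer: 5, 8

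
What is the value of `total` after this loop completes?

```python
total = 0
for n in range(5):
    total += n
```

Sum of 0 to 4 = 10
`total` takes the values: 0 → 1 → 3 → 6 → 10

Answer: 10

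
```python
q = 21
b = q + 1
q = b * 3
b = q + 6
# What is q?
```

Trace:
`q = 21` → q = 21
`b = q + 1` → b = 22
`q = b * 3` → q = 66
`b = q + 6` → b = 72
So q = 66

Answer: 66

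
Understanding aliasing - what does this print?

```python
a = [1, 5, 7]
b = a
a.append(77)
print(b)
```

Key concept: basic list aliasing.
Step by step:
`a = [1, 5, 7]` → a = [1, 5, 7]
`b = a` → b = [1, 5, 7] (same object as a)
`a.append(77)` → a = [1, 5, 7, 77] (same object as b); b = [1, 5, 7, 77] (same object as a)
`print(b)` → prints [1, 5, 7, 77]

Answer: [1, 5, 7, 77]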